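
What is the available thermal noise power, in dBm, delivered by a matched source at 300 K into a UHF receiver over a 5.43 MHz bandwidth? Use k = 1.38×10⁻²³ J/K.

P_n = kTB = 1.38×10⁻²³ × 300 × 5.43×10⁶ = 2.25×10⁻¹⁴ W
In dBm: 10 log₁₀(2.25×10⁻¹⁴ / 10⁻³) = −106.5 dBm

−106.5 dBm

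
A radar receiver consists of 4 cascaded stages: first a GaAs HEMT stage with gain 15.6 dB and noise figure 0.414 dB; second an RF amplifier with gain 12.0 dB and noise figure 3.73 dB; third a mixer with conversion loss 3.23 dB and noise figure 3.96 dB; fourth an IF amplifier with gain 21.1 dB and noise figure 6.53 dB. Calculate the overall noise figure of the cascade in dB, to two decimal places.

Convert to linear (a loss of L dB is a gain of −L dB): F_i = 10^(NF_i/10), G_i = 10^(G_i,dB/10)
  Stage 1: F_1 = 10^(0.414/10) = 1.100, G_1 = 10^(15.6/10) = 36.31
  Stage 2: F_2 = 10^(3.73/10) = 2.360, G_2 = 10^(12.0/10) = 15.85
  Stage 3: F_3 = 10^(3.96/10) = 2.489, G_3 = 10^(−3.23/10) = 0.4753
  Stage 4: F_4 = 10^(6.53/10) = 4.498, G_4 = 10^(21.1/10) = 128.8
Friis cascade:
  F = 1.100 + (2.360 − 1)/36.31 + (2.489 − 1)/575.4 + (4.498 − 1)/273.5 = 1.153
NF = 10 log₁₀(1.153) = 0.62 dB

0.62 dB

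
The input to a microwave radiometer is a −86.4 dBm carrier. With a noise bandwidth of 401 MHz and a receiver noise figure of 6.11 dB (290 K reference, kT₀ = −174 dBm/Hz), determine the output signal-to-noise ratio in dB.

Noise floor: N = −174 + 10 log₁₀(B) + NF
10 log₁₀(4.01×10⁸) = 86.03 dB
N = −174 + 86.03 + 6.11 = −81.86 dBm
SNR = P_sig − N = −86.4 − (−81.86) = −4.54 dB → −4.5 dB

−4.5 dB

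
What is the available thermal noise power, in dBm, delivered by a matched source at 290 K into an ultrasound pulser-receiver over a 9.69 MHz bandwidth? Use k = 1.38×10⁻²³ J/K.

P_n = kTB = 1.38×10⁻²³ × 290 × 9.69×10⁶ = 3.88×10⁻¹⁴ W
In dBm: 10 log₁₀(3.88×10⁻¹⁴ / 10⁻³) = −104.1 dBm

−104.1 dBm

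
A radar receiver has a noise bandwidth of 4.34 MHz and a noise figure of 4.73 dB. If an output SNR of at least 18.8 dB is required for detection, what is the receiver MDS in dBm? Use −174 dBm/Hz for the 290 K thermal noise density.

−84.1 dBm

Sensitivity = −174 + 10 log₁₀(B) + NF + SNR_min
= −174 + 66.37 + 4.73 + 18.8
= −84.10 dBm → −84.1 dBm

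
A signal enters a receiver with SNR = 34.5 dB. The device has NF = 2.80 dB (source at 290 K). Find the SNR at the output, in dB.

By definition F = SNR_in/SNR_out, so in dB: SNR_out = SNR_in − NF
SNR_out = 34.5 − 2.80 = 31.70 dB

31.70 dB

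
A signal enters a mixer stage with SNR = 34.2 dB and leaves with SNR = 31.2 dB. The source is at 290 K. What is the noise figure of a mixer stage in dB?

3.0 dB

NF (dB) = SNR_in(dB) − SNR_out(dB) when the source is at T₀
NF = 34.2 − 31.2 = 3.0 dB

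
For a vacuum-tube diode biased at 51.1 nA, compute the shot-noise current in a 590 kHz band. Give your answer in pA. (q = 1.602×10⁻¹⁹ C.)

98.3 pA

I_n = √(2qI·B)
2qI·B = 2 × 1.602×10⁻¹⁹ × 5.11×10⁻⁸ × 5.90×10⁵ = 9.66×10⁻²¹ A²
I_n = √(9.66×10⁻²¹) = 9.83×10⁻¹¹ A = 98.3 pA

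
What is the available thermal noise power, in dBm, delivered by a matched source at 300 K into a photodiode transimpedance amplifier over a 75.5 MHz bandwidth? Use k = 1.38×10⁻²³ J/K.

P_n = kTB = 1.38×10⁻²³ × 300 × 7.55×10⁷ = 3.13×10⁻¹³ W
In dBm: 10 log₁₀(3.13×10⁻¹³ / 10⁻³) = −95.1 dBm

−95.1 dBm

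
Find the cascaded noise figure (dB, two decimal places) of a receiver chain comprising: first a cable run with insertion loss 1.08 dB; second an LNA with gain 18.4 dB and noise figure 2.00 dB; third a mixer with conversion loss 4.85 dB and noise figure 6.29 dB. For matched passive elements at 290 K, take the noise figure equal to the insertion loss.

Convert to linear (a loss of L dB is a gain of −L dB): F_i = 10^(NF_i/10), G_i = 10^(G_i,dB/10)
  Stage 1: F_1 = 10^(1.08/10) = 1.282, G_1 = 10^(−1.08/10) = 0.7798
  Stage 2: F_2 = 10^(2.00/10) = 1.585, G_2 = 10^(18.4/10) = 69.18
  Stage 3: F_3 = 10^(6.29/10) = 4.256, G_3 = 10^(−4.85/10) = 0.3273
Friis cascade:
  F = 1.282 + (1.585 − 1)/0.7798 + (4.256 − 1)/53.95 = 2.093
NF = 10 log₁₀(2.093) = 3.21 dB

3.21 dB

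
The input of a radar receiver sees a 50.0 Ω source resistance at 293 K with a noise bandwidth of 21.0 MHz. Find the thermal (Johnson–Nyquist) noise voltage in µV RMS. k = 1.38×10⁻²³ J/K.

V_n = √(4kTRB)
4kTRB = 4 × 1.38×10⁻²³ × 293 × 5.00×10¹ × 2.10×10⁷ = 1.70×10⁻¹¹ V²
V_n = √(1.70×10⁻¹¹) = 4.12×10⁻⁶ V = 4.12 µV

4.12 µV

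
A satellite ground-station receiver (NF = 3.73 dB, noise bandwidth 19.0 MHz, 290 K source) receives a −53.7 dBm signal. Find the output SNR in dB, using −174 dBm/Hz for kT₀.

Noise floor: N = −174 + 10 log₁₀(B) + NF
10 log₁₀(1.90×10⁷) = 72.79 dB
N = −174 + 72.79 + 3.73 = −97.48 dBm
SNR = P_sig − N = −53.7 − (−97.48) = 43.78 dB → 43.8 dB

43.8 dB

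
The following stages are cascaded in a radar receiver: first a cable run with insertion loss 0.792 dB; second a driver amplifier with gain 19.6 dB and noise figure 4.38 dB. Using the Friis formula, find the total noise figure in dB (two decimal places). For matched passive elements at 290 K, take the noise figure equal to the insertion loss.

Convert to linear (a loss of L dB is a gain of −L dB): F_i = 10^(NF_i/10), G_i = 10^(G_i,dB/10)
  Stage 1: F_1 = 10^(0.792/10) = 1.200, G_1 = 10^(−0.792/10) = 0.8333
  Stage 2: F_2 = 10^(4.38/10) = 2.742, G_2 = 10^(19.6/10) = 91.20
Friis cascade:
  F = 1.200 + (2.742 − 1)/0.8333 = 3.290
NF = 10 log₁₀(3.290) = 5.17 dB

5.17 dB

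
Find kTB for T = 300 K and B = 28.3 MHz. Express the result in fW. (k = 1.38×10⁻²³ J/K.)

117 fW

P_n = kTB = 1.38×10⁻²³ × 300 × 2.83×10⁷ = 1.17×10⁻¹³ W = 117 fW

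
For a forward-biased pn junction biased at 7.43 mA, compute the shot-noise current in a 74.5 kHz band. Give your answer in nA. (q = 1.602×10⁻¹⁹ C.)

I_n = √(2qI·B)
2qI·B = 2 × 1.602×10⁻¹⁹ × 7.43×10⁻³ × 7.45×10⁴ = 1.77×10⁻¹⁶ A²
I_n = √(1.77×10⁻¹⁶) = 1.33×10⁻⁸ A = 13.3 nA

13.3 nA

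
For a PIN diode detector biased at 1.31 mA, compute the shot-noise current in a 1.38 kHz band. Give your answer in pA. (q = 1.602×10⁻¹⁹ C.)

I_n = √(2qI·B)
2qI·B = 2 × 1.602×10⁻¹⁹ × 1.31×10⁻³ × 1.38×10³ = 5.79×10⁻¹⁹ A²
I_n = √(5.79×10⁻¹⁹) = 7.61×10⁻¹⁰ A = 761 pA

761 pA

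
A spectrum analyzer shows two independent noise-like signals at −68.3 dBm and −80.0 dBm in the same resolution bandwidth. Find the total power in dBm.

Convert to linear, add, convert back:
P₁ = 1.48×10⁻¹⁰ W, P₂ = 1.00×10⁻¹¹ W
P_tot = 1.58×10⁻¹⁰ W → 10 log₁₀(P_tot / 10⁻³) = −68.0 dBm

−68.0 dBm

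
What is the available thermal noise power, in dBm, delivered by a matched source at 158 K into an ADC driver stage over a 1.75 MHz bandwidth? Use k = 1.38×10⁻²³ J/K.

P_n = kTB = 1.38×10⁻²³ × 158 × 1.75×10⁶ = 3.82×10⁻¹⁵ W
In dBm: 10 log₁₀(3.82×10⁻¹⁵ / 10⁻³) = −114.2 dBm

−114.2 dBm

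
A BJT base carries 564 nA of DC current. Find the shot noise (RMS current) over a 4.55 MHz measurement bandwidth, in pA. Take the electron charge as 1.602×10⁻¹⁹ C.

I_n = √(2qI·B)
2qI·B = 2 × 1.602×10⁻¹⁹ × 5.64×10⁻⁷ × 4.55×10⁶ = 8.22×10⁻¹⁹ A²
I_n = √(8.22×10⁻¹⁹) = 9.07×10⁻¹⁰ A = 907 pA

907 pA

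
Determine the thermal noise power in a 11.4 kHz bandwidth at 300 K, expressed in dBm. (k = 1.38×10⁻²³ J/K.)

P_n = kTB = 1.38×10⁻²³ × 300 × 1.14×10⁴ = 4.72×10⁻¹⁷ W
In dBm: 10 log₁₀(4.72×10⁻¹⁷ / 10⁻³) = −133.3 dBm

−133.3 dBm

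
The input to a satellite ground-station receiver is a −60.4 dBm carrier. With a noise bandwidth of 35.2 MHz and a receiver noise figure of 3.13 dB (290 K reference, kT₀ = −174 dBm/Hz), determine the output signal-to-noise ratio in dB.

Noise floor: N = −174 + 10 log₁₀(B) + NF
10 log₁₀(3.52×10⁷) = 75.47 dB
N = −174 + 75.47 + 3.13 = −95.40 dBm
SNR = P_sig − N = −60.4 − (−95.40) = 35.00 dB → 35.0 dB

35.0 dB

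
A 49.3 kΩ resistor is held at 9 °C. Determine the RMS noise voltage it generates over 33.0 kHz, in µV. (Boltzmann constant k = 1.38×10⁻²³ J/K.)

T = 9 °C + 273.15 = 282.15 K
V_n = √(4kTRB)
4kTRB = 4 × 1.38×10⁻²³ × 282.15 × 4.93×10⁴ × 3.30×10⁴ = 2.53×10⁻¹¹ V²
V_n = √(2.53×10⁻¹¹) = 5.03×10⁻⁶ V = 5.03 µV

5.03 µV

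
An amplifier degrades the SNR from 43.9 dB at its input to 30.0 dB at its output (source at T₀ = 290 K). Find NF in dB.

NF (dB) = SNR_in(dB) − SNR_out(dB) when the source is at T₀
NF = 43.9 − 30.0 = 13.9 dB

13.9 dB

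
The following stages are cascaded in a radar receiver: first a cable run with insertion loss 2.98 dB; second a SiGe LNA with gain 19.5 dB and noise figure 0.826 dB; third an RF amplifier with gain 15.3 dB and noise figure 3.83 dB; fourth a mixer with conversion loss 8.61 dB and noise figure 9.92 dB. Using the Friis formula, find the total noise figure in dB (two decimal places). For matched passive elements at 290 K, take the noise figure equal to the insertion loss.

Convert to linear (a loss of L dB is a gain of −L dB): F_i = 10^(NF_i/10), G_i = 10^(G_i,dB/10)
  Stage 1: F_1 = 10^(2.98/10) = 1.986, G_1 = 10^(−2.98/10) = 0.5035
  Stage 2: F_2 = 10^(0.826/10) = 1.209, G_2 = 10^(19.5/10) = 89.13
  Stage 3: F_3 = 10^(3.83/10) = 2.415, G_3 = 10^(15.3/10) = 33.88
  Stage 4: F_4 = 10^(9.92/10) = 9.817, G_4 = 10^(−8.61/10) = 0.1377
Friis cascade:
  F = 1.986 + (1.209 − 1)/0.5035 + (2.415 − 1)/44.87 + (9.817 − 1)/1521 = 2.439
NF = 10 log₁₀(2.439) = 3.87 dB

3.87 dB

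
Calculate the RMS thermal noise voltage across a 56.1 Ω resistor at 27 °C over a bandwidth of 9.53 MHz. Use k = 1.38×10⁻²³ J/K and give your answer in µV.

T = 27 °C + 273.15 = 300.15 K
V_n = √(4kTRB)
4kTRB = 4 × 1.38×10⁻²³ × 300.15 × 5.61×10¹ × 9.53×10⁶ = 8.86×10⁻¹² V²
V_n = √(8.86×10⁻¹²) = 2.98×10⁻⁶ V = 2.98 µV

2.98 µV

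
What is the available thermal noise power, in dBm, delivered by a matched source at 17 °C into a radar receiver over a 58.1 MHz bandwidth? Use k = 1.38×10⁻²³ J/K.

−96.3 dBm

T = 17 °C + 273.15 = 290.15 K
P_n = kTB = 1.38×10⁻²³ × 290.15 × 5.81×10⁷ = 2.33×10⁻¹³ W
In dBm: 10 log₁₀(2.33×10⁻¹³ / 10⁻³) = −96.3 dBm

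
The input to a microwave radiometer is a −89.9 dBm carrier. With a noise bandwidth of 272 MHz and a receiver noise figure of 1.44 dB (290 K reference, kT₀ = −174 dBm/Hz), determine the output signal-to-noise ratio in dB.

Noise floor: N = −174 + 10 log₁₀(B) + NF
10 log₁₀(2.72×10⁸) = 84.35 dB
N = −174 + 84.35 + 1.44 = −88.21 dBm
SNR = P_sig − N = −89.9 − (−88.21) = −1.69 dB → −1.7 dB

−1.7 dB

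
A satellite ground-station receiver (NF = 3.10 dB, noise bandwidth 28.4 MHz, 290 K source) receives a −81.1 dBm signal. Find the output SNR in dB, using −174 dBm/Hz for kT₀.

15.3 dB

Noise floor: N = −174 + 10 log₁₀(B) + NF
10 log₁₀(2.84×10⁷) = 74.53 dB
N = −174 + 74.53 + 3.10 = −96.37 dBm
SNR = P_sig − N = −81.1 − (−96.37) = 15.27 dB → 15.3 dB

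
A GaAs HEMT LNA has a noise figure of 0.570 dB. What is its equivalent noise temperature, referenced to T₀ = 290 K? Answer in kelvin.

F = 10^(0.570/10) = 1.14025
T_e = (F − 1)·T₀ = (1.14025 − 1) × 290 = 40.7 K

40.7 K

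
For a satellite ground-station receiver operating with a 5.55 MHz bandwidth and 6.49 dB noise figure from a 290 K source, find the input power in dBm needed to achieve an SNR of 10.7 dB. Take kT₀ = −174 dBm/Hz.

−89.4 dBm

Sensitivity = −174 + 10 log₁₀(B) + NF + SNR_min
= −174 + 67.44 + 6.49 + 10.7
= −89.37 dBm → −89.4 dBm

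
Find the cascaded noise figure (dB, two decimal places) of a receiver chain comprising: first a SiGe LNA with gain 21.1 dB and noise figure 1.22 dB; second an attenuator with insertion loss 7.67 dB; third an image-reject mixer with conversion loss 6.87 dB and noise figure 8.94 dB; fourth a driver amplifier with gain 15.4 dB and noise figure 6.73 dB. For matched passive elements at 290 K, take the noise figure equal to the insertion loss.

Convert to linear (a loss of L dB is a gain of −L dB): F_i = 10^(NF_i/10), G_i = 10^(G_i,dB/10)
  Stage 1: F_1 = 10^(1.22/10) = 1.324, G_1 = 10^(21.1/10) = 128.8
  Stage 2: F_2 = 10^(7.67/10) = 5.848, G_2 = 10^(−7.67/10) = 0.1710
  Stage 3: F_3 = 10^(8.94/10) = 7.834, G_3 = 10^(−6.87/10) = 0.2056
  Stage 4: F_4 = 10^(6.73/10) = 4.710, G_4 = 10^(15.4/10) = 34.67
Friis cascade:
  F = 1.324 + (5.848 − 1)/128.8 + (7.834 − 1)/22.03 + (4.710 − 1)/4.529 = 2.491
NF = 10 log₁₀(2.491) = 3.96 dB

3.96 dB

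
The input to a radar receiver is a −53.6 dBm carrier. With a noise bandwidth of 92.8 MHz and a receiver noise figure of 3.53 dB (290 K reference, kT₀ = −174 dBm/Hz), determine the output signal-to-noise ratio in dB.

37.2 dB

Noise floor: N = −174 + 10 log₁₀(B) + NF
10 log₁₀(9.28×10⁷) = 79.68 dB
N = −174 + 79.68 + 3.53 = −90.79 dBm
SNR = P_sig − N = −53.6 − (−90.79) = 37.19 dB → 37.2 dB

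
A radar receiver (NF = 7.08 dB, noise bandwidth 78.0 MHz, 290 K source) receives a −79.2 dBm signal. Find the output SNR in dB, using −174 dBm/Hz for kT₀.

Noise floor: N = −174 + 10 log₁₀(B) + NF
10 log₁₀(7.80×10⁷) = 78.92 dB
N = −174 + 78.92 + 7.08 = −88.00 dBm
SNR = P_sig − N = −79.2 − (−88.00) = 8.80 dB → 8.8 dB

8.8 dB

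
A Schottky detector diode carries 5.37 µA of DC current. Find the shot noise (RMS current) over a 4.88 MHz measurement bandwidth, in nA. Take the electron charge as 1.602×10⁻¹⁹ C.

2.90 nA

I_n = √(2qI·B)
2qI·B = 2 × 1.602×10⁻¹⁹ × 5.37×10⁻⁶ × 4.88×10⁶ = 8.40×10⁻¹⁸ A²
I_n = √(8.40×10⁻¹⁸) = 2.90×10⁻⁹ A = 2.90 nA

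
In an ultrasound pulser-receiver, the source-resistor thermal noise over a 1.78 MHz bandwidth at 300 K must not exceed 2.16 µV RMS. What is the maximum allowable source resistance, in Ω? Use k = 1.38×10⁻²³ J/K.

Johnson–Nyquist: V_n = √(4kTRB) ⇒ R = V_n² / (4kTB)
4kTB = 4 × 1.38×10⁻²³ × 300 × 1.78×10⁶ = 2.95×10⁻¹⁴
R = (2.16×10⁻⁶)² / 2.95×10⁻¹⁴ = 1.58×10² Ω = 158 Ω

158 Ω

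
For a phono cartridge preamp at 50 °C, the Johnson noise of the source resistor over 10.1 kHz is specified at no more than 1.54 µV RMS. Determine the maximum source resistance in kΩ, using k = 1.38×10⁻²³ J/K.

13.2 kΩ

T = 50 °C + 273.15 = 323.15 K
Johnson–Nyquist: V_n = √(4kTRB) ⇒ R = V_n² / (4kTB)
4kTB = 4 × 1.38×10⁻²³ × 323.15 × 1.01×10⁴ = 1.80×10⁻¹⁶
R = (1.54×10⁻⁶)² / 1.80×10⁻¹⁶ = 1.32×10⁴ Ω = 13.2 kΩ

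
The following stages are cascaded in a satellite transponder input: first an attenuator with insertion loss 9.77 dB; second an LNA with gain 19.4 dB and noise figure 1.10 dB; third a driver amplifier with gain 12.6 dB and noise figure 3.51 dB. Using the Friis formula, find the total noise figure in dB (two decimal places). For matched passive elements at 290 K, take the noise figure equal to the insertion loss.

10.92 dB

Convert to linear (a loss of L dB is a gain of −L dB): F_i = 10^(NF_i/10), G_i = 10^(G_i,dB/10)
  Stage 1: F_1 = 10^(9.77/10) = 9.484, G_1 = 10^(−9.77/10) = 0.1054
  Stage 2: F_2 = 10^(1.10/10) = 1.288, G_2 = 10^(19.4/10) = 87.10
  Stage 3: F_3 = 10^(3.51/10) = 2.244, G_3 = 10^(12.6/10) = 18.20
Friis cascade:
  F = 9.484 + (1.288 − 1)/0.1054 + (2.244 − 1)/9.183 = 12.35
NF = 10 log₁₀(12.35) = 10.92 dB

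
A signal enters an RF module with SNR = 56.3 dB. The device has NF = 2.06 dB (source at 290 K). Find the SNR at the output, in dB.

By definition F = SNR_in/SNR_out, so in dB: SNR_out = SNR_in − NF
SNR_out = 56.3 − 2.06 = 54.24 dB

54.24 dB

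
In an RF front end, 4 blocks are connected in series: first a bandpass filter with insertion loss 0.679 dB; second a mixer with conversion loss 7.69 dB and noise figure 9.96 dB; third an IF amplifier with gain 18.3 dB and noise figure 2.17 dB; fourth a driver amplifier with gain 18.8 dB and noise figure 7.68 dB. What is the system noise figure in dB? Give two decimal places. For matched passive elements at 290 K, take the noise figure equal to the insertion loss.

12.18 dB

Convert to linear (a loss of L dB is a gain of −L dB): F_i = 10^(NF_i/10), G_i = 10^(G_i,dB/10)
  Stage 1: F_1 = 10^(0.679/10) = 1.169, G_1 = 10^(−0.679/10) = 0.8553
  Stage 2: F_2 = 10^(9.96/10) = 9.908, G_2 = 10^(−7.69/10) = 0.1702
  Stage 3: F_3 = 10^(2.17/10) = 1.648, G_3 = 10^(18.3/10) = 67.61
  Stage 4: F_4 = 10^(7.68/10) = 5.861, G_4 = 10^(18.8/10) = 75.86
Friis cascade:
  F = 1.169 + (9.908 − 1)/0.8553 + (1.648 − 1)/0.1456 + (5.861 − 1)/9.842 = 16.53
NF = 10 log₁₀(16.53) = 12.18 dB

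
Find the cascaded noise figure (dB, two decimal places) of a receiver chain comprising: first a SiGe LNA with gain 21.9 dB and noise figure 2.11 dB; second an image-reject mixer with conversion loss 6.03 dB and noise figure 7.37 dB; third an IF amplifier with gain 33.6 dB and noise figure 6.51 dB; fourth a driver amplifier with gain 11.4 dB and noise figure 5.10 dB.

2.42 dB

Convert to linear (a loss of L dB is a gain of −L dB): F_i = 10^(NF_i/10), G_i = 10^(G_i,dB/10)
  Stage 1: F_1 = 10^(2.11/10) = 1.626, G_1 = 10^(21.9/10) = 154.9
  Stage 2: F_2 = 10^(7.37/10) = 5.458, G_2 = 10^(−6.03/10) = 0.2495
  Stage 3: F_3 = 10^(6.51/10) = 4.477, G_3 = 10^(33.6/10) = 2291
  Stage 4: F_4 = 10^(5.10/10) = 3.236, G_4 = 10^(11.4/10) = 13.80
Friis cascade:
  F = 1.626 + (5.458 − 1)/154.9 + (4.477 − 1)/38.64 + (3.236 − 1)/8.851×10⁴ = 1.744
NF = 10 log₁₀(1.744) = 2.42 dB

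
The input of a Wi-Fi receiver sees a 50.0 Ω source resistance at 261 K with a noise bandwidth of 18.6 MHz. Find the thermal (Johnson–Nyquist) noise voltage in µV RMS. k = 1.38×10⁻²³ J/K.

3.66 µV

V_n = √(4kTRB)
4kTRB = 4 × 1.38×10⁻²³ × 261 × 5.00×10¹ × 1.86×10⁷ = 1.34×10⁻¹¹ V²
V_n = √(1.34×10⁻¹¹) = 3.66×10⁻⁶ V = 3.66 µV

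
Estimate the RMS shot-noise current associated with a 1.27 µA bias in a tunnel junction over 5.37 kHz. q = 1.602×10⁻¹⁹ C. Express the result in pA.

I_n = √(2qI·B)
2qI·B = 2 × 1.602×10⁻¹⁹ × 1.27×10⁻⁶ × 5.37×10³ = 2.19×10⁻²¹ A²
I_n = √(2.19×10⁻²¹) = 4.67×10⁻¹¹ A = 46.7 pA

46.7 pA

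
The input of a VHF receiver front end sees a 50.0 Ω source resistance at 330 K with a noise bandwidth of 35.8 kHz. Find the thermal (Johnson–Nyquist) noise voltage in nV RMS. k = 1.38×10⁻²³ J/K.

181 nV

V_n = √(4kTRB)
4kTRB = 4 × 1.38×10⁻²³ × 330 × 5.00×10¹ × 3.58×10⁴ = 3.26×10⁻¹⁴ V²
V_n = √(3.26×10⁻¹⁴) = 1.81×10⁻⁷ V = 181 nV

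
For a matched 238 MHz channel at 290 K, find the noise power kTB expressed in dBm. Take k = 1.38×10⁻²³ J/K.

−90.2 dBm

P_n = kTB = 1.38×10⁻²³ × 290 × 2.38×10⁸ = 9.52×10⁻¹³ W
In dBm: 10 log₁₀(9.52×10⁻¹³ / 10⁻³) = −90.2 dBm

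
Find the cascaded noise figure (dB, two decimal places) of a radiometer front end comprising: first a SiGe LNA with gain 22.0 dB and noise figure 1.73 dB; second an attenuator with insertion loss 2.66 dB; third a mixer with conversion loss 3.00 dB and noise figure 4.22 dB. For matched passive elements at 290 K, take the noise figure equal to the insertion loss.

1.80 dB

Convert to linear (a loss of L dB is a gain of −L dB): F_i = 10^(NF_i/10), G_i = 10^(G_i,dB/10)
  Stage 1: F_1 = 10^(1.73/10) = 1.489, G_1 = 10^(22.0/10) = 158.5
  Stage 2: F_2 = 10^(2.66/10) = 1.845, G_2 = 10^(−2.66/10) = 0.5420
  Stage 3: F_3 = 10^(4.22/10) = 2.642, G_3 = 10^(−3.00/10) = 0.5012
Friis cascade:
  F = 1.489 + (1.845 − 1)/158.5 + (2.642 − 1)/85.90 = 1.514
NF = 10 log₁₀(1.514) = 1.80 dB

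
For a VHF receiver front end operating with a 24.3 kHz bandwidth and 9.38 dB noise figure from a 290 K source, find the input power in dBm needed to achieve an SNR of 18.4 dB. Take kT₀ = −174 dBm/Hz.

−102.4 dBm

Sensitivity = −174 + 10 log₁₀(B) + NF + SNR_min
= −174 + 43.86 + 9.38 + 18.4
= −102.36 dBm → −102.4 dBm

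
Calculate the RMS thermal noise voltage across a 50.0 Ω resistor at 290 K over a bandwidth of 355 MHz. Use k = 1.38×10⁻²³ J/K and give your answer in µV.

16.9 µV

V_n = √(4kTRB)
4kTRB = 4 × 1.38×10⁻²³ × 290 × 5.00×10¹ × 3.55×10⁸ = 2.84×10⁻¹⁰ V²
V_n = √(2.84×10⁻¹⁰) = 1.69×10⁻⁵ V = 16.9 µV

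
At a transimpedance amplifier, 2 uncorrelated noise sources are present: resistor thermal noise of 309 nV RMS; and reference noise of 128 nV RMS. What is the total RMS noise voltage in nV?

334 nV

Uncorrelated sources add in power (mean-square): V_tot = √(ΣV_i²)
V_tot = √[(3.09×10⁻⁷)² + (1.28×10⁻⁷)²] = 3.34×10⁻⁷ V = 334 nV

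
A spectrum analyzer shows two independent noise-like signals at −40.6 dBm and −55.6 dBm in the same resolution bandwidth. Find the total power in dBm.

Convert to linear, add, convert back:
P₁ = 8.71×10⁻⁸ W, P₂ = 2.75×10⁻⁹ W
P_tot = 8.99×10⁻⁸ W → 10 log₁₀(P_tot / 10⁻³) = −40.5 dBm

−40.5 dBm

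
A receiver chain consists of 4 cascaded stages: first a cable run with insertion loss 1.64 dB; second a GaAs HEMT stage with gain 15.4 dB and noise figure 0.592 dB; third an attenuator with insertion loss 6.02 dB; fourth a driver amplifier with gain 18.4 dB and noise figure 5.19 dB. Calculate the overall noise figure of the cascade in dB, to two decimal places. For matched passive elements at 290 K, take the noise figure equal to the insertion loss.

3.40 dB

Convert to linear (a loss of L dB is a gain of −L dB): F_i = 10^(NF_i/10), G_i = 10^(G_i,dB/10)
  Stage 1: F_1 = 10^(1.64/10) = 1.459, G_1 = 10^(−1.64/10) = 0.6855
  Stage 2: F_2 = 10^(0.592/10) = 1.146, G_2 = 10^(15.4/10) = 34.67
  Stage 3: F_3 = 10^(6.02/10) = 3.999, G_3 = 10^(−6.02/10) = 0.2500
  Stage 4: F_4 = 10^(5.19/10) = 3.304, G_4 = 10^(18.4/10) = 69.18
Friis cascade:
  F = 1.459 + (1.146 − 1)/0.6855 + (3.999 − 1)/23.77 + (3.304 − 1)/5.943 = 2.186
NF = 10 log₁₀(2.186) = 3.40 dB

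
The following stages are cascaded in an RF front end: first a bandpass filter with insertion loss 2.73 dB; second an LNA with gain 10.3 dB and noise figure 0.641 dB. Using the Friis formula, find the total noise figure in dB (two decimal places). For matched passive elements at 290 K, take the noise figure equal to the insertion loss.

3.37 dB

Convert to linear (a loss of L dB is a gain of −L dB): F_i = 10^(NF_i/10), G_i = 10^(G_i,dB/10)
  Stage 1: F_1 = 10^(2.73/10) = 1.875, G_1 = 10^(−2.73/10) = 0.5333
  Stage 2: F_2 = 10^(0.641/10) = 1.159, G_2 = 10^(10.3/10) = 10.72
Friis cascade:
  F = 1.875 + (1.159 − 1)/0.5333 = 2.173
NF = 10 log₁₀(2.173) = 3.37 dB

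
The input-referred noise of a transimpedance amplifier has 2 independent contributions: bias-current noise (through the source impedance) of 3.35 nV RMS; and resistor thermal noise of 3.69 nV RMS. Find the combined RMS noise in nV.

Uncorrelated sources add in power (mean-square): V_tot = √(ΣV_i²)
V_tot = √[(3.35×10⁻⁹)² + (3.69×10⁻⁹)²] = 4.98×10⁻⁹ V = 4.98 nV

4.98 nV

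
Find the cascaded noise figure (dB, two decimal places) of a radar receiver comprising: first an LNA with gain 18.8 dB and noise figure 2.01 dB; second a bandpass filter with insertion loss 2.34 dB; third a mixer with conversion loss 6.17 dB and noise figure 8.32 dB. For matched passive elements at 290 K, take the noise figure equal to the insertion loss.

Convert to linear (a loss of L dB is a gain of −L dB): F_i = 10^(NF_i/10), G_i = 10^(G_i,dB/10)
  Stage 1: F_1 = 10^(2.01/10) = 1.589, G_1 = 10^(18.8/10) = 75.86
  Stage 2: F_2 = 10^(2.34/10) = 1.714, G_2 = 10^(−2.34/10) = 0.5834
  Stage 3: F_3 = 10^(8.32/10) = 6.792, G_3 = 10^(−6.17/10) = 0.2415
Friis cascade:
  F = 1.589 + (1.714 − 1)/75.86 + (6.792 − 1)/44.26 = 1.729
NF = 10 log₁₀(1.729) = 2.38 dB

2.38 dB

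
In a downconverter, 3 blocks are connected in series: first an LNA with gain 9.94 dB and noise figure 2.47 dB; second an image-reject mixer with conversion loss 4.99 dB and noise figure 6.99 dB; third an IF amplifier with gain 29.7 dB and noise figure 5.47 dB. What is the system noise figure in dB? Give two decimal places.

4.74 dB

Convert to linear (a loss of L dB is a gain of −L dB): F_i = 10^(NF_i/10), G_i = 10^(G_i,dB/10)
  Stage 1: F_1 = 10^(2.47/10) = 1.766, G_1 = 10^(9.94/10) = 9.863
  Stage 2: F_2 = 10^(6.99/10) = 5.000, G_2 = 10^(−4.99/10) = 0.3170
  Stage 3: F_3 = 10^(5.47/10) = 3.524, G_3 = 10^(29.7/10) = 933.3
Friis cascade:
  F = 1.766 + (5.000 − 1)/9.863 + (3.524 − 1)/3.126 = 2.979
NF = 10 log₁₀(2.979) = 4.74 dB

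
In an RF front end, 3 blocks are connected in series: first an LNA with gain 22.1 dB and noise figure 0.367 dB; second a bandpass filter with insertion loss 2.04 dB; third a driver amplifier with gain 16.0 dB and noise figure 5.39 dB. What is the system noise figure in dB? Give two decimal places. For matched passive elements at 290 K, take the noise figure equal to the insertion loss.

0.48 dB

Convert to linear (a loss of L dB is a gain of −L dB): F_i = 10^(NF_i/10), G_i = 10^(G_i,dB/10)
  Stage 1: F_1 = 10^(0.367/10) = 1.088, G_1 = 10^(22.1/10) = 162.2
  Stage 2: F_2 = 10^(2.04/10) = 1.600, G_2 = 10^(−2.04/10) = 0.6252
  Stage 3: F_3 = 10^(5.39/10) = 3.459, G_3 = 10^(16.0/10) = 39.81
Friis cascade:
  F = 1.088 + (1.600 − 1)/162.2 + (3.459 − 1)/101.4 = 1.116
NF = 10 log₁₀(1.116) = 0.48 dB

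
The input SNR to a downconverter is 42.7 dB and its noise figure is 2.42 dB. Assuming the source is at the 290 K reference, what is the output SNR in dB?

40.28 dB

By definition F = SNR_in/SNR_out, so in dB: SNR_out = SNR_in − NF
SNR_out = 42.7 − 2.42 = 40.28 dB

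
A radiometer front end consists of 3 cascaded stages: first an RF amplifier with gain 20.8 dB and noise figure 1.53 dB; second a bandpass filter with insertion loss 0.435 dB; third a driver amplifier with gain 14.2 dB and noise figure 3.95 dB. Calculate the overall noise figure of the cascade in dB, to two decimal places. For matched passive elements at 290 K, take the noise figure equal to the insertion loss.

1.57 dB

Convert to linear (a loss of L dB is a gain of −L dB): F_i = 10^(NF_i/10), G_i = 10^(G_i,dB/10)
  Stage 1: F_1 = 10^(1.53/10) = 1.422, G_1 = 10^(20.8/10) = 120.2
  Stage 2: F_2 = 10^(0.435/10) = 1.105, G_2 = 10^(−0.435/10) = 0.9047
  Stage 3: F_3 = 10^(3.95/10) = 2.483, G_3 = 10^(14.2/10) = 26.30
Friis cascade:
  F = 1.422 + (1.105 − 1)/120.2 + (2.483 − 1)/108.8 = 1.437
NF = 10 log₁₀(1.437) = 1.57 dB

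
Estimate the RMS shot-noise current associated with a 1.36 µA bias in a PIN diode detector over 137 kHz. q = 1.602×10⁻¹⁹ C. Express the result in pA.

I_n = √(2qI·B)
2qI·B = 2 × 1.602×10⁻¹⁹ × 1.36×10⁻⁶ × 1.37×10⁵ = 5.97×10⁻²⁰ A²
I_n = √(5.97×10⁻²⁰) = 2.44×10⁻¹⁰ A = 244 pA

244 pA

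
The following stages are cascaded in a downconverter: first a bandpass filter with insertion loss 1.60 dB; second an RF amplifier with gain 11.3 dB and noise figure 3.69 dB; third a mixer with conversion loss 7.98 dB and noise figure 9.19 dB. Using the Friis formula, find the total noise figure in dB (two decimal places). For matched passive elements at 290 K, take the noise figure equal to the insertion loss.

6.19 dB

Convert to linear (a loss of L dB is a gain of −L dB): F_i = 10^(NF_i/10), G_i = 10^(G_i,dB/10)
  Stage 1: F_1 = 10^(1.60/10) = 1.445, G_1 = 10^(−1.60/10) = 0.6918
  Stage 2: F_2 = 10^(3.69/10) = 2.339, G_2 = 10^(11.3/10) = 13.49
  Stage 3: F_3 = 10^(9.19/10) = 8.299, G_3 = 10^(−7.98/10) = 0.1592
Friis cascade:
  F = 1.445 + (2.339 − 1)/0.6918 + (8.299 − 1)/9.333 = 4.163
NF = 10 log₁₀(4.163) = 6.19 dB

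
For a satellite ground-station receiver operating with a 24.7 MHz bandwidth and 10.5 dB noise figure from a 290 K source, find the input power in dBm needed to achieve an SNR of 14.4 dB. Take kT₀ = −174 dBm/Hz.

Sensitivity = −174 + 10 log₁₀(B) + NF + SNR_min
= −174 + 73.93 + 10.5 + 14.4
= −75.17 dBm → −75.2 dBm

−75.2 dBm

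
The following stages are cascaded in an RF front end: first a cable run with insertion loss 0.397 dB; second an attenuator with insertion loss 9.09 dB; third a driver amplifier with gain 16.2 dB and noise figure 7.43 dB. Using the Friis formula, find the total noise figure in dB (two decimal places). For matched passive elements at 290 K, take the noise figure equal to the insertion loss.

Convert to linear (a loss of L dB is a gain of −L dB): F_i = 10^(NF_i/10), G_i = 10^(G_i,dB/10)
  Stage 1: F_1 = 10^(0.397/10) = 1.096, G_1 = 10^(−0.397/10) = 0.9126
  Stage 2: F_2 = 10^(9.09/10) = 8.110, G_2 = 10^(−9.09/10) = 0.1233
  Stage 3: F_3 = 10^(7.43/10) = 5.534, G_3 = 10^(16.2/10) = 41.69
Friis cascade:
  F = 1.096 + (8.110 − 1)/0.9126 + (5.534 − 1)/0.1125 = 49.17
NF = 10 log₁₀(49.17) = 16.92 dB

16.92 dB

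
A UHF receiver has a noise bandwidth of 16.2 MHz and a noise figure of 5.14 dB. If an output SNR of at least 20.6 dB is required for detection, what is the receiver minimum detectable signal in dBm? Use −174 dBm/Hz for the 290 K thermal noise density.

Sensitivity = −174 + 10 log₁₀(B) + NF + SNR_min
= −174 + 72.1 + 5.14 + 20.6
= −76.16 dBm → −76.2 dBm

−76.2 dBm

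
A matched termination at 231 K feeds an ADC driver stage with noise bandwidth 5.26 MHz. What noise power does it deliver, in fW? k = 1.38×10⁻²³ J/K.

16.8 fW

P_n = kTB = 1.38×10⁻²³ × 231 × 5.26×10⁶ = 1.68×10⁻¹⁴ W = 16.8 fW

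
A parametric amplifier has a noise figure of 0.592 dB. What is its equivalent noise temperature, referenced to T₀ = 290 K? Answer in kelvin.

42.4 K

F = 10^(0.592/10) = 1.14604
T_e = (F − 1)·T₀ = (1.14604 − 1) × 290 = 42.4 K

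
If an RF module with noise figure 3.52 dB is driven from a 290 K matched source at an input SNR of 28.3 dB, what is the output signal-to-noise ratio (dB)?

By definition F = SNR_in/SNR_out, so in dB: SNR_out = SNR_in − NF
SNR_out = 28.3 − 3.52 = 24.78 dB

24.78 dB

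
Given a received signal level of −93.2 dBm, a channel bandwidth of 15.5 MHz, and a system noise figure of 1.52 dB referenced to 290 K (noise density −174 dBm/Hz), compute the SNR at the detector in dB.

Noise floor: N = −174 + 10 log₁₀(B) + NF
10 log₁₀(1.55×10⁷) = 71.9 dB
N = −174 + 71.9 + 1.52 = −100.58 dBm
SNR = P_sig − N = −93.2 − (−100.58) = 7.38 dB → 7.4 dB

7.4 dB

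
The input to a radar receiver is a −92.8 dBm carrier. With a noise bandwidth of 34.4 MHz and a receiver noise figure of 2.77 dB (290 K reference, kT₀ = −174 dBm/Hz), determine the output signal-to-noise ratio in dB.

3.1 dB

Noise floor: N = −174 + 10 log₁₀(B) + NF
10 log₁₀(3.44×10⁷) = 75.37 dB
N = −174 + 75.37 + 2.77 = −95.86 dBm
SNR = P_sig − N = −92.8 − (−95.86) = 3.06 dB → 3.1 dB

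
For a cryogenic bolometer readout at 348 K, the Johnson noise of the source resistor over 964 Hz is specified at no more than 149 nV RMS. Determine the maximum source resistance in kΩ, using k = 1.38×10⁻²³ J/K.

Johnson–Nyquist: V_n = √(4kTRB) ⇒ R = V_n² / (4kTB)
4kTB = 4 × 1.38×10⁻²³ × 348 × 9.64×10² = 1.85×10⁻¹⁷
R = (1.49×10⁻⁷)² / 1.85×10⁻¹⁷ = 1.20×10³ Ω = 1.20 kΩ

1.20 kΩ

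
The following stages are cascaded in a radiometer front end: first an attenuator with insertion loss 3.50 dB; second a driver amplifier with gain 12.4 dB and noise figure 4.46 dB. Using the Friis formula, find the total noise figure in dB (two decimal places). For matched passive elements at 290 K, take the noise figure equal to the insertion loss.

7.96 dB

Convert to linear (a loss of L dB is a gain of −L dB): F_i = 10^(NF_i/10), G_i = 10^(G_i,dB/10)
  Stage 1: F_1 = 10^(3.50/10) = 2.239, G_1 = 10^(−3.50/10) = 0.4467
  Stage 2: F_2 = 10^(4.46/10) = 2.793, G_2 = 10^(12.4/10) = 17.38
Friis cascade:
  F = 2.239 + (2.793 − 1)/0.4467 = 6.252
NF = 10 log₁₀(6.252) = 7.96 dB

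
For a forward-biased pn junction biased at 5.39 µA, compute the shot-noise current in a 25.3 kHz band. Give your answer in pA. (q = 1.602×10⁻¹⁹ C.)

209 pA

I_n = √(2qI·B)
2qI·B = 2 × 1.602×10⁻¹⁹ × 5.39×10⁻⁶ × 2.53×10⁴ = 4.37×10⁻²⁰ A²
I_n = √(4.37×10⁻²⁰) = 2.09×10⁻¹⁰ A = 209 pA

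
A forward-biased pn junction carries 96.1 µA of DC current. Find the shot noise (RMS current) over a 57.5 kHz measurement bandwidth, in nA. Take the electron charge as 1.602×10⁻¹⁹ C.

I_n = √(2qI·B)
2qI·B = 2 × 1.602×10⁻¹⁹ × 9.61×10⁻⁵ × 5.75×10⁴ = 1.77×10⁻¹⁸ A²
I_n = √(1.77×10⁻¹⁸) = 1.33×10⁻⁹ A = 1.33 nA

1.33 nA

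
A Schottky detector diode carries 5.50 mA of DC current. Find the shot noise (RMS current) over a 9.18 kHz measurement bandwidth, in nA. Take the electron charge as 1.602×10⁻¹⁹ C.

4.02 nA

I_n = √(2qI·B)
2qI·B = 2 × 1.602×10⁻¹⁹ × 5.50×10⁻³ × 9.18×10³ = 1.62×10⁻¹⁷ A²
I_n = √(1.62×10⁻¹⁷) = 4.02×10⁻⁹ A = 4.02 nA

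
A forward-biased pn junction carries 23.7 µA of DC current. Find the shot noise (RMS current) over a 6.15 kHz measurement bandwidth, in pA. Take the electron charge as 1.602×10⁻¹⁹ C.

I_n = √(2qI·B)
2qI·B = 2 × 1.602×10⁻¹⁹ × 2.37×10⁻⁵ × 6.15×10³ = 4.67×10⁻²⁰ A²
I_n = √(4.67×10⁻²⁰) = 2.16×10⁻¹⁰ A = 216 pA

216 pA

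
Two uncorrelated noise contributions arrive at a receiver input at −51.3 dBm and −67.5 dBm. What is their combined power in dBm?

−51.2 dBm

Convert to linear, add, convert back:
P₁ = 7.41×10⁻⁹ W, P₂ = 1.78×10⁻¹⁰ W
P_tot = 7.59×10⁻⁹ W → 10 log₁₀(P_tot / 10⁻³) = −51.2 dBm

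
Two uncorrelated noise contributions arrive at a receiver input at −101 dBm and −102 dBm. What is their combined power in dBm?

Convert to linear, add, convert back:
P₁ = 7.94×10⁻¹⁴ W, P₂ = 6.31×10⁻¹⁴ W
P_tot = 1.43×10⁻¹³ W → 10 log₁₀(P_tot / 10⁻³) = −98.5 dBm

−98.5 dBm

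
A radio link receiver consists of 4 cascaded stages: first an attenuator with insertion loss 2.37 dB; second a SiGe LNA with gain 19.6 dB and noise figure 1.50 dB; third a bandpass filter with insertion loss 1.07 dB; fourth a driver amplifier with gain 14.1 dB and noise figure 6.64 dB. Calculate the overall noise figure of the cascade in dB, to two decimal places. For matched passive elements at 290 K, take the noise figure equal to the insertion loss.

Convert to linear (a loss of L dB is a gain of −L dB): F_i = 10^(NF_i/10), G_i = 10^(G_i,dB/10)
  Stage 1: F_1 = 10^(2.37/10) = 1.726, G_1 = 10^(−2.37/10) = 0.5794
  Stage 2: F_2 = 10^(1.50/10) = 1.413, G_2 = 10^(19.6/10) = 91.20
  Stage 3: F_3 = 10^(1.07/10) = 1.279, G_3 = 10^(−1.07/10) = 0.7816
  Stage 4: F_4 = 10^(6.64/10) = 4.613, G_4 = 10^(14.1/10) = 25.70
Friis cascade:
  F = 1.726 + (1.413 − 1)/0.5794 + (1.279 − 1)/52.84 + (4.613 − 1)/41.30 = 2.531
NF = 10 log₁₀(2.531) = 4.03 dB

4.03 dB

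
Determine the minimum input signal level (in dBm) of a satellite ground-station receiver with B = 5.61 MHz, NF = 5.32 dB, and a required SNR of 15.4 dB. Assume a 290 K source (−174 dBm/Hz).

Sensitivity = −174 + 10 log₁₀(B) + NF + SNR_min
= −174 + 67.49 + 5.32 + 15.4
= −85.79 dBm → −85.8 dBm

−85.8 dBm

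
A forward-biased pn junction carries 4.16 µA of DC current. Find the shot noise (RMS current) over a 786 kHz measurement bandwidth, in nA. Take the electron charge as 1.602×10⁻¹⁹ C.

1.02 nA

I_n = √(2qI·B)
2qI·B = 2 × 1.602×10⁻¹⁹ × 4.16×10⁻⁶ × 7.86×10⁵ = 1.05×10⁻¹⁸ A²
I_n = √(1.05×10⁻¹⁸) = 1.02×10⁻⁹ A = 1.02 nA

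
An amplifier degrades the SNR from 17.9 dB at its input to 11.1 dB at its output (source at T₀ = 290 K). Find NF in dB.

6.8 dB

NF (dB) = SNR_in(dB) − SNR_out(dB) when the source is at T₀
NF = 17.9 − 11.1 = 6.8 dB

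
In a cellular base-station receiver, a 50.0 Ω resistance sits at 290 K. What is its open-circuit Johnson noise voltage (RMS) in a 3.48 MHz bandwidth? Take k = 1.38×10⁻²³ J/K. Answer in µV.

V_n = √(4kTRB)
4kTRB = 4 × 1.38×10⁻²³ × 290 × 5.00×10¹ × 3.48×10⁶ = 2.79×10⁻¹² V²
V_n = √(2.79×10⁻¹²) = 1.67×10⁻⁶ V = 1.67 µV

1.67 µV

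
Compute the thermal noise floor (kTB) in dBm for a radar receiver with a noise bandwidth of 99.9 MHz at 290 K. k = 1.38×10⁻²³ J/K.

−94.0 dBm

P_n = kTB = 1.38×10⁻²³ × 290 × 9.99×10⁷ = 4.00×10⁻¹³ W
In dBm: 10 log₁₀(4.00×10⁻¹³ / 10⁻³) = −94.0 dBm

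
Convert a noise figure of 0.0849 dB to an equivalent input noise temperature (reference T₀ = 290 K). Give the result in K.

5.72 K

F = 10^(0.0849/10) = 1.01974
T_e = (F − 1)·T₀ = (1.01974 − 1) × 290 = 5.72 K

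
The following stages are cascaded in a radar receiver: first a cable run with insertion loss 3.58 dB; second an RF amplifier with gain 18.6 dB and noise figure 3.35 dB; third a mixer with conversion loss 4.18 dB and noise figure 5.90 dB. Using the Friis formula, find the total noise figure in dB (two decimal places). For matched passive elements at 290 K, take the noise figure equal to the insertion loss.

7.01 dB

Convert to linear (a loss of L dB is a gain of −L dB): F_i = 10^(NF_i/10), G_i = 10^(G_i,dB/10)
  Stage 1: F_1 = 10^(3.58/10) = 2.280, G_1 = 10^(−3.58/10) = 0.4385
  Stage 2: F_2 = 10^(3.35/10) = 2.163, G_2 = 10^(18.6/10) = 72.44
  Stage 3: F_3 = 10^(5.90/10) = 3.890, G_3 = 10^(−4.18/10) = 0.3819
Friis cascade:
  F = 2.280 + (2.163 − 1)/0.4385 + (3.890 − 1)/31.77 = 5.023
NF = 10 log₁₀(5.023) = 7.01 dB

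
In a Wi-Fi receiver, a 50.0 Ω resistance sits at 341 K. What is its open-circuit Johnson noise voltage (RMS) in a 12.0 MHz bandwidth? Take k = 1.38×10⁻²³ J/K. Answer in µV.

V_n = √(4kTRB)
4kTRB = 4 × 1.38×10⁻²³ × 341 × 5.00×10¹ × 1.20×10⁷ = 1.13×10⁻¹¹ V²
V_n = √(1.13×10⁻¹¹) = 3.36×10⁻⁶ V = 3.36 µV

3.36 µV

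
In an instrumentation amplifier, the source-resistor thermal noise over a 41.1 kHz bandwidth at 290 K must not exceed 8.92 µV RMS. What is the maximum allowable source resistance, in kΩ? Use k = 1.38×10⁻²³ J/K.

121 kΩ

Johnson–Nyquist: V_n = √(4kTRB) ⇒ R = V_n² / (4kTB)
4kTB = 4 × 1.38×10⁻²³ × 290 × 4.11×10⁴ = 6.58×10⁻¹⁶
R = (8.92×10⁻⁶)² / 6.58×10⁻¹⁶ = 1.21×10⁵ Ω = 121 kΩ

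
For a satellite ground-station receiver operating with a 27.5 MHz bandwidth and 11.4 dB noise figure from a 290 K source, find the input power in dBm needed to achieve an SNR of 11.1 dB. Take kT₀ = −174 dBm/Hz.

−77.1 dBm

Sensitivity = −174 + 10 log₁₀(B) + NF + SNR_min
= −174 + 74.39 + 11.4 + 11.1
= −77.11 dBm → −77.1 dBm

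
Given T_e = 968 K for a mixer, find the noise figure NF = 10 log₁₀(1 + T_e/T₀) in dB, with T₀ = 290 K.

6.37 dB

F = 1 + T_e/T₀ = 1 + 968/290 = 4.33793
NF = 10 log₁₀(4.33793) = 6.37 dB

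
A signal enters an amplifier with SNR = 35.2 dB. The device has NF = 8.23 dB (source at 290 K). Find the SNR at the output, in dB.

26.97 dB

By definition F = SNR_in/SNR_out, so in dB: SNR_out = SNR_in − NF
SNR_out = 35.2 − 8.23 = 26.97 dB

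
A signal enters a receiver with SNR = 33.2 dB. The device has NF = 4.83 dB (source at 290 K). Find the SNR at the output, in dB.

By definition F = SNR_in/SNR_out, so in dB: SNR_out = SNR_in − NF
SNR_out = 33.2 − 4.83 = 28.37 dB

28.37 dB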